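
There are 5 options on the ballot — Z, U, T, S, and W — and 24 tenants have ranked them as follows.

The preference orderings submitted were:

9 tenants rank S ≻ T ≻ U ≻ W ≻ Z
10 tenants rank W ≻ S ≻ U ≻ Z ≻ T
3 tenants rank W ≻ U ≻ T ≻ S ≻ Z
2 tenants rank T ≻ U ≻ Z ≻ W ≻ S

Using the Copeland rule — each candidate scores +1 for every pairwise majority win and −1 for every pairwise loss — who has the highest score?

W

Pairwise results:
  Z vs U: U wins 24–0.
  Z vs T: T wins 14–10.
  Z vs S: S wins 22–2.
  Z vs W: W wins 22–2.
  U vs T: U wins 13–11.
  U vs S: S wins 19–5.
  U vs W: W wins 13–11.
  T vs S: S wins 19–5.
  T vs W: W wins 13–11.
  S vs W: W wins 15–9.
Copeland scores (wins − losses):
  Z: 0 − 4 = -4
  U: 2 − 2 = 0
  T: 1 − 3 = -2
  S: 3 − 1 = 2
  W: 4 − 0 = 4
W has the best Copeland score.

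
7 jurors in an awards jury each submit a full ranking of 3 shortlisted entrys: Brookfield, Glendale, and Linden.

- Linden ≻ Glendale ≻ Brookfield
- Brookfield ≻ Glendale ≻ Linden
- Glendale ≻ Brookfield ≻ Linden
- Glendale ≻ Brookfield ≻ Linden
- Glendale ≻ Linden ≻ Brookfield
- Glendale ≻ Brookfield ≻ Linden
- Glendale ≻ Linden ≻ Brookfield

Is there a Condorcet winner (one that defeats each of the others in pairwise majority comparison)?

Yes

Head-to-head results (7 voters total):
Brookfield vs Glendale: Glendale wins 6–1.
Brookfield vs Linden: Brookfield wins 4–3.
Glendale vs Linden: Glendale wins 6–1.
Glendale beats each rival — Brookfield (6–1), Linden (6–1) — so Glendale is the Condorcet winner.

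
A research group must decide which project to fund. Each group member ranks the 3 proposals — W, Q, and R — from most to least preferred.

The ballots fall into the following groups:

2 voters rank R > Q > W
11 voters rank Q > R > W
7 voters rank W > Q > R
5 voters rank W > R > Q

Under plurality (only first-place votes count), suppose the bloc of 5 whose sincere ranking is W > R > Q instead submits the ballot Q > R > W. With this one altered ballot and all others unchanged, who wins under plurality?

First-place totals with the altered ballot: W 7, Q 16, R 2.
The switch changes the winner from W to Q.

Q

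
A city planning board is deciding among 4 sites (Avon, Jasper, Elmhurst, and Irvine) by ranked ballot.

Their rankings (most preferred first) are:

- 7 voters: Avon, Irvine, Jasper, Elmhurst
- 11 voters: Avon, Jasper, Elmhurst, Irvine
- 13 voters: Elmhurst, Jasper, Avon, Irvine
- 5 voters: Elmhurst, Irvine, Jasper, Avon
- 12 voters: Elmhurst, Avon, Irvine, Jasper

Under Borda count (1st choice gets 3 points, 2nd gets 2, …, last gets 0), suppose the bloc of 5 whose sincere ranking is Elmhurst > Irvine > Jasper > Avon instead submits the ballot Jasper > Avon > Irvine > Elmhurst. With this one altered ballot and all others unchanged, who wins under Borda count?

Borda totals with the altered ballot: Avon 101, Jasper 70, Elmhurst 86, Irvine 31.
The switch changes the winner from Elmhurst to Avon.

Avon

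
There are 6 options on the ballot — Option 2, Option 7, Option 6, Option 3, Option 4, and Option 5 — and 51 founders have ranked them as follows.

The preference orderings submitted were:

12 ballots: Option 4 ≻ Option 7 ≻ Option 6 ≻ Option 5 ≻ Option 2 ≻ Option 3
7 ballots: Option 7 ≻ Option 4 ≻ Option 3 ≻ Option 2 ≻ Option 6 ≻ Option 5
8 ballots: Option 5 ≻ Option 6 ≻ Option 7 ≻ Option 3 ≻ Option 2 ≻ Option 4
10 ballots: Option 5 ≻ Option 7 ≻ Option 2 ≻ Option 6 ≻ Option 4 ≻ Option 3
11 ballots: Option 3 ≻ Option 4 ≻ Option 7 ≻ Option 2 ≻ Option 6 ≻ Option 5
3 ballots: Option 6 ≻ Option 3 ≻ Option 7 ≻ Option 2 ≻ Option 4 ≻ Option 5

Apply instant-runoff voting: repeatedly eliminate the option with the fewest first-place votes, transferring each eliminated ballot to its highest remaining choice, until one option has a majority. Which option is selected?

Round 1: Option 5 18, Option 4 12, Option 3 11, Option 7 7, Option 6 3, Option 2 0. Option 2 has the fewest and is eliminated.
Round 2: Option 5 18, Option 4 12, Option 3 11, Option 7 7, Option 6 3. Option 6 has the fewest and is eliminated.
Round 3: Option 5 18, Option 3 14, Option 4 12, Option 7 7. Option 7 has the fewest and is eliminated.
Round 4: Option 4 19, Option 5 18, Option 3 14. Option 3 has the fewest and is eliminated.
Round 5: Option 4 33, Option 5 18. Option 4 has a majority.

Option 4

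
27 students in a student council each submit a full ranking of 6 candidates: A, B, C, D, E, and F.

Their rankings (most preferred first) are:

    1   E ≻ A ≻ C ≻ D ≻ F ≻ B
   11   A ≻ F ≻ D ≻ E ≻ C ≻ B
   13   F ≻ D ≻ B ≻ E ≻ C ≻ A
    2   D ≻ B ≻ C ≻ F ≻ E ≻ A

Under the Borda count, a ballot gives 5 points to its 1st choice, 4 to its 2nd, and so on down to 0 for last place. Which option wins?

Borda scores:
  A: 4 + 11·5 + 13·0 + 2·0 = 59
  B: 0 + 11·0 + 13·3 + 2·4 = 47
  C: 3 + 11·1 + 13·1 + 2·3 = 33
  D: 2 + 11·3 + 13·4 + 2·5 = 97
  E: 5 + 11·2 + 13·2 + 2·1 = 55
  F: 1 + 11·4 + 13·5 + 2·2 = 114
F has the highest total.

F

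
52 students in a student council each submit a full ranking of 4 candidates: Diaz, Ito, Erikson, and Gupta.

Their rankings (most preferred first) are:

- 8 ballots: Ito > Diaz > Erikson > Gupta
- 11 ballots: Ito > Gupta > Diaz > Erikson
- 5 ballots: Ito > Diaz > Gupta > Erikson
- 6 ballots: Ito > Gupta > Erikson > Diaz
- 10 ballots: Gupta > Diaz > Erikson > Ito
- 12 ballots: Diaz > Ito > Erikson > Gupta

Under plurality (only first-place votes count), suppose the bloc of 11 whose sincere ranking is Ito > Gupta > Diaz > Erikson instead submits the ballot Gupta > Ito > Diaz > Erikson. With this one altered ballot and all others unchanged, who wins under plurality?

Gupta

First-place totals with the altered ballot: Diaz 12, Ito 19, Erikson 0, Gupta 21.
The switch changes the winner from Ito to Gupta.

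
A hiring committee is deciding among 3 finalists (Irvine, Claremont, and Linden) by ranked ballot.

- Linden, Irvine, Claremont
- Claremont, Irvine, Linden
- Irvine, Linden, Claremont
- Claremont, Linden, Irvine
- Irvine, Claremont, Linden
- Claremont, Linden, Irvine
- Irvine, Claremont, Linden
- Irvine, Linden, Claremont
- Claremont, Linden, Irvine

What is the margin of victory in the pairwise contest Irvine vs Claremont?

1

Ballots ranking Irvine above Claremont: 5.
Ballots ranking Claremont above Irvine: 4.
Irvine wins 5–4, a margin of 1.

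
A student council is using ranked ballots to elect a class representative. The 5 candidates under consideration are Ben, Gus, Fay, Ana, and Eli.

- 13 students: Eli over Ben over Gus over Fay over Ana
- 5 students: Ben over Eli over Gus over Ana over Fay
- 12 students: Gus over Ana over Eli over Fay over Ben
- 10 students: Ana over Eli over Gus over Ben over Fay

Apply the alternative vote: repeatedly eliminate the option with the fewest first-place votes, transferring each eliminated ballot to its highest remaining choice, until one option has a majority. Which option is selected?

Round 1: Eli 13, Gus 12, Ana 10, Ben 5, Fay 0. Fay has the fewest and is eliminated.
Round 2: Eli 13, Gus 12, Ana 10, Ben 5. Ben has the fewest and is eliminated.
Round 3: Eli 18, Gus 12, Ana 10. Ana has the fewest and is eliminated.
Round 4: Eli 28, Gus 12. Eli has a majority.

Eli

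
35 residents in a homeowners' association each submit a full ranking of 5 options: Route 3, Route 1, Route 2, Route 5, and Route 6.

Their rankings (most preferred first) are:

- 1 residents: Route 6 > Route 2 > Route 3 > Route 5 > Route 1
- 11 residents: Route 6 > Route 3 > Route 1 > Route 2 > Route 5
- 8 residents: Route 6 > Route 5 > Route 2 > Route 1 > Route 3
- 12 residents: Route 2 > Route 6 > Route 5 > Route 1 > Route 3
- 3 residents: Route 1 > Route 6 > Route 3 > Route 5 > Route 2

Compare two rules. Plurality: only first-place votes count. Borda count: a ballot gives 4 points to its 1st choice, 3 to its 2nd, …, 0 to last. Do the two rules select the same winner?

Plurality first-place counts: Route 3 0, Route 1 3, Route 2 12, Route 5 0, Route 6 20 → Route 6.
Borda totals: Route 3 41, Route 1 54, Route 2 78, Route 5 52, Route 6 125 → Route 6.
The two rules agree on Route 6.

Yes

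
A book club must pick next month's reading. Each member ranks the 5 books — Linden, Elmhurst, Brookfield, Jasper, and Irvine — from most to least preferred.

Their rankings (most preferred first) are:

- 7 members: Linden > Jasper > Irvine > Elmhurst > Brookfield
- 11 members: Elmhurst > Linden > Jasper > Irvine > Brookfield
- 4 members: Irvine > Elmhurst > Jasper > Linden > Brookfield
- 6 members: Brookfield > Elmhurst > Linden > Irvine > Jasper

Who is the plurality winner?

First-place vote totals:
  Linden: 7
  Elmhurst: 11
  Brookfield: 6
  Jasper: 0
  Irvine: 4
Elmhurst has the most first-place votes.

Elmhurst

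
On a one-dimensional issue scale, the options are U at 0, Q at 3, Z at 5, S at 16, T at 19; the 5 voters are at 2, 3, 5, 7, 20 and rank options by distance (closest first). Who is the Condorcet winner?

With single-peaked preferences on a line, the Condorcet winner is the candidate closest to the median voter.
The median voter (position 5) is closest to Z at 5.
Check: Z vs T — voters closer to Z: 4 of 5.

Z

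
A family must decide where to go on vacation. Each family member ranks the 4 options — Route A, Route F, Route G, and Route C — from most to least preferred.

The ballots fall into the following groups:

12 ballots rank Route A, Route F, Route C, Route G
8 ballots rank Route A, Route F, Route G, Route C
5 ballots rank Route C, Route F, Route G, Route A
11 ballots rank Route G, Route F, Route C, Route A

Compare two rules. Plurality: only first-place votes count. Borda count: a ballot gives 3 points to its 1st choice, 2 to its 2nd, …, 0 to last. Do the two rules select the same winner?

No

Plurality first-place counts: Route A 20, Route F 0, Route G 11, Route C 5 → Route A.
Borda totals: Route A 60, Route F 72, Route G 46, Route C 38 → Route F.
The two rules disagree: plurality picks Route A, Borda picks Route F.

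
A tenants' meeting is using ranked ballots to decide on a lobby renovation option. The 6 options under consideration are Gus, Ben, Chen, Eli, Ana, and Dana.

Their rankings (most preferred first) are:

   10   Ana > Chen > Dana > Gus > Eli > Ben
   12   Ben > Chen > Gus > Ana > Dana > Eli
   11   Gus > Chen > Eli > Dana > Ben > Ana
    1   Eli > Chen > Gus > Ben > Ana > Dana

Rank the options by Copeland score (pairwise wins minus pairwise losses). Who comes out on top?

Pairwise results:
  Gus vs Ben: Gus wins 22–12.
  Gus vs Chen: Chen wins 23–11.
  Gus vs Eli: Gus wins 33–1.
  Gus vs Ana: Gus wins 24–10.
  Gus vs Dana: Gus wins 24–10.
  Ben vs Chen: Chen wins 22–12.
  Ben vs Eli: Eli wins 22–12.
  Ben vs Ana: Ben wins 24–10.
  Ben vs Dana: Dana wins 21–13.
  Chen vs Eli: Chen wins 33–1.
  Chen vs Ana: Chen wins 24–10.
  Chen vs Dana: Chen wins 34–0.
  Eli vs Ana: Ana wins 22–12.
  Eli vs Dana: Dana wins 22–12.
  Ana vs Dana: Ana wins 23–11.
Copeland scores (wins − losses):
  Gus: 4 − 1 = 3
  Ben: 1 − 4 = -3
  Chen: 5 − 0 = 5
  Eli: 1 − 4 = -3
  Ana: 2 − 3 = -1
  Dana: 2 − 3 = -1
Chen has the best Copeland score.

Chen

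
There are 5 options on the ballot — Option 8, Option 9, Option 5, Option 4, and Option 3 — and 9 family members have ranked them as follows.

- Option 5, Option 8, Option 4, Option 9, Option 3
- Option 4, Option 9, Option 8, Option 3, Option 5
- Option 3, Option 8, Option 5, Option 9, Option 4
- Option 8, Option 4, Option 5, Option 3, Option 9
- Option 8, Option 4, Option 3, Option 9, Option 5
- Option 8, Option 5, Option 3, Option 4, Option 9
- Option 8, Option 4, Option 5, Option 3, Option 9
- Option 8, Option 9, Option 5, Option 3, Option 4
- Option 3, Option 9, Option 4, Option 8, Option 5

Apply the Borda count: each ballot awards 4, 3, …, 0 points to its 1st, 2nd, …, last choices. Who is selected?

Option 8

Borda scores:
  Option 8: 3 + 2 + 3 + 4 + 4 + 4 + 4 + 4 + 1 = 29
  Option 9: 1 + 3 + 1 + 0 + 1 + 0 + 0 + 3 + 3 = 12
  Option 5: 4 + 0 + 2 + 2 + 0 + 3 + 2 + 2 + 0 = 15
  Option 4: 2 + 4 + 0 + 3 + 3 + 1 + 3 + 0 + 2 = 18
  Option 3: 0 + 1 + 4 + 1 + 2 + 2 + 1 + 1 + 4 = 16
Option 8 has the highest total.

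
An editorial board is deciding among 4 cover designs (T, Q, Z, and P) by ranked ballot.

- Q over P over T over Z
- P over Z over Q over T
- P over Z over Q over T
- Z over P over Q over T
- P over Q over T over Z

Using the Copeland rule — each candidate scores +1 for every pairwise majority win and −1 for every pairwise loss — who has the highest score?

Pairwise results:
  T vs Q: Q wins 5–0.
  T vs Z: Z wins 3–2.
  T vs P: P wins 5–0.
  Q vs Z: Z wins 3–2.
  Q vs P: P wins 4–1.
  Z vs P: P wins 4–1.
Copeland scores (wins − losses):
  T: 0 − 3 = -3
  Q: 1 − 2 = -1
  Z: 2 − 1 = 1
  P: 3 − 0 = 3
P has the best Copeland score.

P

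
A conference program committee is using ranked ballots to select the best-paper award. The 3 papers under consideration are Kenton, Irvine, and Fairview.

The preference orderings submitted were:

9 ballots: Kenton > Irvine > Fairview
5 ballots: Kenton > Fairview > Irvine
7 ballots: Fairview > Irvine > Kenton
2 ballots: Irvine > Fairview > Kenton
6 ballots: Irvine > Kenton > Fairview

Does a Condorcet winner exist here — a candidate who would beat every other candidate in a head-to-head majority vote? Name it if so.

Irvine

Head-to-head results (29 voters total):
Kenton vs Irvine: Irvine wins 15–14.
Kenton vs Fairview: Kenton wins 20–9.
Irvine vs Fairview: Irvine wins 17–12.
Irvine beats each rival — Kenton (15–14), Fairview (17–12) — so Irvine is the Condorcet winner.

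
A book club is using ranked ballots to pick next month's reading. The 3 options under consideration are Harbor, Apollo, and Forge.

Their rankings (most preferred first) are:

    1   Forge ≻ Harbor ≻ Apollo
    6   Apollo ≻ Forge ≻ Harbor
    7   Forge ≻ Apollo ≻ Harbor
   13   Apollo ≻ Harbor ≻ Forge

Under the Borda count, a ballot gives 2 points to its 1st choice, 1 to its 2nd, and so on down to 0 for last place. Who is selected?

Apollo

Borda scores:
  Harbor: 1 + 6·0 + 7·0 + 13·1 = 14
  Apollo: 0 + 6·2 + 7·1 + 13·2 = 45
  Forge: 2 + 6·1 + 7·2 + 13·0 = 22
Apollo has the highest total.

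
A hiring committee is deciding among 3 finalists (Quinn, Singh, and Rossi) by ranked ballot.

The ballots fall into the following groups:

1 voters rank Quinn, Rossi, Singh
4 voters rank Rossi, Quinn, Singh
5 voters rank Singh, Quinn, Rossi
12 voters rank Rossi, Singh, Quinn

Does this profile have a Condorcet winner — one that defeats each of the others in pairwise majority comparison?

Yes

Head-to-head results (22 voters total):
Quinn vs Singh: Singh wins 17–5.
Quinn vs Rossi: Rossi wins 16–6.
Singh vs Rossi: Rossi wins 17–5.
Rossi beats each rival — Quinn (16–6), Singh (17–5) — so Rossi is the Condorcet winner.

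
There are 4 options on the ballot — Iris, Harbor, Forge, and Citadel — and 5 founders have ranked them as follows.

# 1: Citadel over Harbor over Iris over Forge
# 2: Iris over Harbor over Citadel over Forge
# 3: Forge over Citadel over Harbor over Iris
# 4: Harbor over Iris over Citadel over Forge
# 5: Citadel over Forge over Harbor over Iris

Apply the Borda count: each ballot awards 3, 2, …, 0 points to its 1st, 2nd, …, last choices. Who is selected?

Borda scores:
  Iris: 1 + 3 + 0 + 2 + 0 = 6
  Harbor: 2 + 2 + 1 + 3 + 1 = 9
  Forge: 0 + 0 + 3 + 0 + 2 = 5
  Citadel: 3 + 1 + 2 + 1 + 3 = 10
Citadel has the highest total.

Citadel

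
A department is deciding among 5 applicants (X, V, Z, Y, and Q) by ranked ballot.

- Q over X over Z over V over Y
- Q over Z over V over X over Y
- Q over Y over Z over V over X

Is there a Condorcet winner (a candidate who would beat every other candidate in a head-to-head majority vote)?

Head-to-head results (3 voters total):
X vs V: V wins 2–1.
X vs Z: Z wins 2–1.
X vs Y: X wins 2–1.
X vs Q: Q wins 3–0.
V vs Z: Z wins 3–0.
V vs Y: V wins 2–1.
V vs Q: Q wins 3–0.
Z vs Y: Z wins 2–1.
Z vs Q: Q wins 3–0.
Y vs Q: Q wins 3–0.
Q beats each rival — X (3–0), V (3–0), Z (3–0), Y (3–0) — so Q is the Condorcet winner.

Yes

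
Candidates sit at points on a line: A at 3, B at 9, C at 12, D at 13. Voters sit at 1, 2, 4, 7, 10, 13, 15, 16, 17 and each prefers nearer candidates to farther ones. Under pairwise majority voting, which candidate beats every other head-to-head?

With single-peaked preferences on a line, the Condorcet winner is the candidate closest to the median voter.
The median voter (position 10) is closest to B at 9.
Check: B vs C — voters closer to B: 5 of 9.

B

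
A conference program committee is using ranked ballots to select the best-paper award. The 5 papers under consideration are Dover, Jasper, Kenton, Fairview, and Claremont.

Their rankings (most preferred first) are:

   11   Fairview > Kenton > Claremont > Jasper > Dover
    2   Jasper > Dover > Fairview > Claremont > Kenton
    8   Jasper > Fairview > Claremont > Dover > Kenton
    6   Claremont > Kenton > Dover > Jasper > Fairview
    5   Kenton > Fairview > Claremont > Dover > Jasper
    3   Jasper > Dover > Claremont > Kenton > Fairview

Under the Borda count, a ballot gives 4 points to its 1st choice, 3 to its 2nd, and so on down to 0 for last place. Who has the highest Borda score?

Borda scores:
  Dover: 11·0 + 2·3 + 8·1 + 6·2 + 5·1 + 3·3 = 40
  Jasper: 11·1 + 2·4 + 8·4 + 6·1 + 5·0 + 3·4 = 69
  Kenton: 11·3 + 2·0 + 8·0 + 6·3 + 5·4 + 3·1 = 74
  Fairview: 11·4 + 2·2 + 8·3 + 6·0 + 5·3 + 3·0 = 87
  Claremont: 11·2 + 2·1 + 8·2 + 6·4 + 5·2 + 3·2 = 80
Fairview has the highest total.

Fairview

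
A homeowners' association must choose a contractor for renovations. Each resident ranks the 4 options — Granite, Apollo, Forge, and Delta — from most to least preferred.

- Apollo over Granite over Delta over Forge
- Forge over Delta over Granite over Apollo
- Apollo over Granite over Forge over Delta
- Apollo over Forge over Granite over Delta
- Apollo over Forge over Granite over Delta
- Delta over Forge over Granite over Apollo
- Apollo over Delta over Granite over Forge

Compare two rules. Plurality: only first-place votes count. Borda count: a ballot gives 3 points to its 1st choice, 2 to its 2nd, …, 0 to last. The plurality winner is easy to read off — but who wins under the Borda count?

Apollo

Plurality first-place counts: Granite 0, Apollo 5, Forge 1, Delta 1 → Apollo.
Borda totals: Granite 9, Apollo 15, Forge 10, Delta 8 → Apollo.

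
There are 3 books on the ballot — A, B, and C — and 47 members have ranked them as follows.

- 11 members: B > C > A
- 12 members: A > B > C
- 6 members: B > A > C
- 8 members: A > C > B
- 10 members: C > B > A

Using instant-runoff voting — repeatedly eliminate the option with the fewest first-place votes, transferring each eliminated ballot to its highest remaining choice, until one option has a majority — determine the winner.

B

Round 1: A 20, B 17, C 10. C has the fewest and is eliminated.
Round 2: B 27, A 20. B has a majority.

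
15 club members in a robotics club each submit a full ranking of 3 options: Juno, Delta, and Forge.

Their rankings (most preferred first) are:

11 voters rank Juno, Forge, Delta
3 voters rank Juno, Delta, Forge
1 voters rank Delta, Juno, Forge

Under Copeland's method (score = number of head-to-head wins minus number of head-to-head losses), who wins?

Juno

Pairwise results:
  Juno vs Delta: Juno wins 14–1.
  Juno vs Forge: Juno wins 15–0.
  Delta vs Forge: Forge wins 11–4.
Copeland scores (wins − losses):
  Juno: 2 − 0 = 2
  Delta: 0 − 2 = -2
  Forge: 1 − 1 = 0
Juno has the best Copeland score.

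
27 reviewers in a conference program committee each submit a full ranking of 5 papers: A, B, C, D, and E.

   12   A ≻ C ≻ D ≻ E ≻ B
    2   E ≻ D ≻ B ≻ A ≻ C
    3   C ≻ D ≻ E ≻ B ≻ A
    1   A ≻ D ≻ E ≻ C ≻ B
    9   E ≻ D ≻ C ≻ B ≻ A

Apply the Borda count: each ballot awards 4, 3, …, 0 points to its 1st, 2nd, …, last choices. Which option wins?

Borda scores:
  A: 12·4 + 2·1 + 3·0 + 4 + 9·0 = 54
  B: 12·0 + 2·2 + 3·1 + 0 + 9·1 = 16
  C: 12·3 + 2·0 + 3·4 + 1 + 9·2 = 67
  D: 12·2 + 2·3 + 3·3 + 3 + 9·3 = 69
  E: 12·1 + 2·4 + 3·2 + 2 + 9·4 = 64
D has the highest total.

D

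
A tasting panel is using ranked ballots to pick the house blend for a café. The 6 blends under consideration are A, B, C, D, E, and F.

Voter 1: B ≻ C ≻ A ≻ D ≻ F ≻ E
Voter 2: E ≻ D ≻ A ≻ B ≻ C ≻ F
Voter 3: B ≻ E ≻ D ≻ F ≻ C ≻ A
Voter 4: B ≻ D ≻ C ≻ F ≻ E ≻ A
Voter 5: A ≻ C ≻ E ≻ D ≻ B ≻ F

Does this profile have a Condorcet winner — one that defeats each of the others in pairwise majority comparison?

Yes

Head-to-head results (5 voters total):
A vs B: B wins 3–2.
A vs C: C wins 3–2.
A vs D: D wins 3–2.
A vs E: E wins 3–2.
A vs F: A wins 3–2.
B vs C: B wins 4–1.
B vs D: B wins 3–2.
B vs E: B wins 3–2.
B vs F: B wins 5–0.
C vs D: D wins 3–2.
C vs E: C wins 3–2.
C vs F: C wins 4–1.
D vs E: E wins 3–2.
D vs F: D wins 5–0.
E vs F: E wins 3–2.
B beats each rival — A (3–2), C (4–1), D (3–2), E (3–2), F (5–0) — so B is the Condorcet winner.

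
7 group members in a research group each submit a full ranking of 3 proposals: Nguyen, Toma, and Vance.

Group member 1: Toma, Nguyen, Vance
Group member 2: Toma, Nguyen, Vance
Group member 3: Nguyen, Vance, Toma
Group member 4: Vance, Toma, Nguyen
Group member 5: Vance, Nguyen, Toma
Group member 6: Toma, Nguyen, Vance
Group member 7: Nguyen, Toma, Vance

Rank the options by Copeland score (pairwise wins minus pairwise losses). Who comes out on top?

Toma

Pairwise results:
  Nguyen vs Toma: Toma wins 4–3.
  Nguyen vs Vance: Nguyen wins 5–2.
  Toma vs Vance: Toma wins 4–3.
Copeland scores (wins − losses):
  Nguyen: 1 − 1 = 0
  Toma: 2 − 0 = 2
  Vance: 0 − 2 = -2
Toma has the best Copeland score.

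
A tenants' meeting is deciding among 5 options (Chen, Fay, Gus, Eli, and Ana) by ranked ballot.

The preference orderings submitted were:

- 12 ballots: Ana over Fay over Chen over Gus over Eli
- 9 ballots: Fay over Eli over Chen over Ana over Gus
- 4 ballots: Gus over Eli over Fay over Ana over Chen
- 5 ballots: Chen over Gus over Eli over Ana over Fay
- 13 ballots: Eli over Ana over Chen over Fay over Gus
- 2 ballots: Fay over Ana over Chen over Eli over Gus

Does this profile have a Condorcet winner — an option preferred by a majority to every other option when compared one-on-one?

Head-to-head results (45 voters total):
Chen vs Fay: Fay wins 27–18.
Chen vs Gus: Chen wins 41–4.
Chen vs Eli: Eli wins 26–19.
Chen vs Ana: Ana wins 31–14.
Fay vs Gus: Fay wins 36–9.
Fay vs Eli: Fay wins 23–22.
Fay vs Ana: Ana wins 30–15.
Gus vs Eli: Eli wins 24–21.
Gus vs Ana: Ana wins 36–9.
Eli vs Ana: Eli wins 31–14.
No candidate beats all others: Fay beats Eli beats Ana beats Fay, a majority cycle.

No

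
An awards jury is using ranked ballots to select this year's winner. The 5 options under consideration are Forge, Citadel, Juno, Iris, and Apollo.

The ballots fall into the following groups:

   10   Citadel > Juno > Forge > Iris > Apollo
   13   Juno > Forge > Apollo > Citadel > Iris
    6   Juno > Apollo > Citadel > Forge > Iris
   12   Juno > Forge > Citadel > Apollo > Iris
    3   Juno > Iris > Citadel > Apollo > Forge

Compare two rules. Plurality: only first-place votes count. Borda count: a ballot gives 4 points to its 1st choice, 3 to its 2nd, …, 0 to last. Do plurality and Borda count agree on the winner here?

Yes

Plurality first-place counts: Forge 0, Citadel 10, Juno 34, Iris 0, Apollo 0 → Juno.
Borda totals: Forge 101, Citadel 95, Juno 166, Iris 19, Apollo 59 → Juno.
The two rules agree on Juno.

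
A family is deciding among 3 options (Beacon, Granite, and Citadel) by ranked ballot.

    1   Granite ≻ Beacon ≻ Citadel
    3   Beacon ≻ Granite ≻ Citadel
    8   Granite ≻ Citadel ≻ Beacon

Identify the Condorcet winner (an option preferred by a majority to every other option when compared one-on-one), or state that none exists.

Head-to-head results (12 voters total):
Beacon vs Granite: Granite wins 9–3.
Beacon vs Citadel: Citadel wins 8–4.
Granite vs Citadel: Granite wins 12–0.
Granite beats each rival — Beacon (9–3), Citadel (12–0) — so Granite is the Condorcet winner.

Granite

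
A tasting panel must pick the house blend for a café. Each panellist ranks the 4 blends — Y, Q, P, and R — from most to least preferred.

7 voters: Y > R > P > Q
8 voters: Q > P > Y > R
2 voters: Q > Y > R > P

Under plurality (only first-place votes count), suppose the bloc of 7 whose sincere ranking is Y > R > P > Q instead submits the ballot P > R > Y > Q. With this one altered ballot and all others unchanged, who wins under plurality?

Q

First-place totals with the altered ballot: Y 0, Q 10, P 7, R 0.
The winner is unchanged: still Q.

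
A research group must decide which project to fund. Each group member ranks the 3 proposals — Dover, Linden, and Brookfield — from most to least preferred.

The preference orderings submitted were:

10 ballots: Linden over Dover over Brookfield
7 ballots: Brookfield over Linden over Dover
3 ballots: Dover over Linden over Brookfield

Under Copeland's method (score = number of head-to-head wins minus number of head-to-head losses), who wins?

Linden

Pairwise results:
  Dover vs Linden: Linden wins 17–3.
  Dover vs Brookfield: Dover wins 13–7.
  Linden vs Brookfield: Linden wins 13–7.
Copeland scores (wins − losses):
  Dover: 1 − 1 = 0
  Linden: 2 − 0 = 2
  Brookfield: 0 − 2 = -2
Linden has the best Copeland score.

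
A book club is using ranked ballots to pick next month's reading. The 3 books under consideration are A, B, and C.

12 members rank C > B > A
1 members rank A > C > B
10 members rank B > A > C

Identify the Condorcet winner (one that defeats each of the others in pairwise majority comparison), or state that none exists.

Head-to-head results (23 voters total):
A vs B: B wins 22–1.
A vs C: C wins 12–11.
B vs C: C wins 13–10.
C beats each rival — A (12–11), B (13–10) — so C is the Condorcet winner.

C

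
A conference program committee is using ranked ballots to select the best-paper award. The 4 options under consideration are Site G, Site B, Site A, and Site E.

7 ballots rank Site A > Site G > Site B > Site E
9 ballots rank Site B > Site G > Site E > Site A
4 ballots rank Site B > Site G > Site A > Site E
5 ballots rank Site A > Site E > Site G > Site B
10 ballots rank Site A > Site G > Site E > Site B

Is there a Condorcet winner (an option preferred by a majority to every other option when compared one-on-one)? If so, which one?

Site A

Head-to-head results (35 voters total):
Site G vs Site B: Site G wins 22–13.
Site G vs Site A: Site A wins 22–13.
Site G vs Site E: Site G wins 30–5.
Site B vs Site A: Site A wins 22–13.
Site B vs Site E: Site B wins 20–15.
Site A vs Site E: Site A wins 26–9.
Site A beats each rival — Site G (22–13), Site B (22–13), Site E (26–9) — so Site A is the Condorcet winner.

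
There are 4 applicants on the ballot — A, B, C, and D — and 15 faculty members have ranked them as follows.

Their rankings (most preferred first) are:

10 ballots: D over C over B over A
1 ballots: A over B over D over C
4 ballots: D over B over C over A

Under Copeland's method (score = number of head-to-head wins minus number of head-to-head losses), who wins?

D

Pairwise results:
  A vs B: B wins 14–1.
  A vs C: C wins 14–1.
  A vs D: D wins 14–1.
  B vs C: C wins 10–5.
  B vs D: D wins 14–1.
  C vs D: D wins 15–0.
Copeland scores (wins − losses):
  A: 0 − 3 = -3
  B: 1 − 2 = -1
  C: 2 − 1 = 1
  D: 3 − 0 = 3
D has the best Copeland score.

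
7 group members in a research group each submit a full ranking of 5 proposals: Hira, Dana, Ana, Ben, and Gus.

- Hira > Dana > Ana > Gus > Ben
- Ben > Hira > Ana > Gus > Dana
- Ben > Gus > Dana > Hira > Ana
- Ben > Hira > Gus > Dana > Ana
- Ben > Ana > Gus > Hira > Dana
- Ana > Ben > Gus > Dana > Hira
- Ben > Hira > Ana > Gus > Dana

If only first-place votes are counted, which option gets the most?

Ben

First-place vote totals:
  Hira: 1
  Dana: 0
  Ana: 1
  Ben: 5
  Gus: 0
Ben has the most first-place votes.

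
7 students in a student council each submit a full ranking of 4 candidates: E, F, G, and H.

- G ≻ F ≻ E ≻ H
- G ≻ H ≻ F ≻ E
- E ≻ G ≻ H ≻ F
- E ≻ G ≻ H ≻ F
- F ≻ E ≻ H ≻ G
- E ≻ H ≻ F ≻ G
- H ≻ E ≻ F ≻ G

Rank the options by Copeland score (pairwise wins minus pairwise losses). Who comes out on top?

Pairwise results:
  E vs F: E wins 4–3.
  E vs G: E wins 5–2.
  E vs H: E wins 5–2.
  F vs G: G wins 4–3.
  F vs H: H wins 5–2.
  G vs H: G wins 4–3.
Copeland scores (wins − losses):
  E: 3 − 0 = 3
  F: 0 − 3 = -3
  G: 2 − 1 = 1
  H: 1 − 2 = -1
E has the best Copeland score.

E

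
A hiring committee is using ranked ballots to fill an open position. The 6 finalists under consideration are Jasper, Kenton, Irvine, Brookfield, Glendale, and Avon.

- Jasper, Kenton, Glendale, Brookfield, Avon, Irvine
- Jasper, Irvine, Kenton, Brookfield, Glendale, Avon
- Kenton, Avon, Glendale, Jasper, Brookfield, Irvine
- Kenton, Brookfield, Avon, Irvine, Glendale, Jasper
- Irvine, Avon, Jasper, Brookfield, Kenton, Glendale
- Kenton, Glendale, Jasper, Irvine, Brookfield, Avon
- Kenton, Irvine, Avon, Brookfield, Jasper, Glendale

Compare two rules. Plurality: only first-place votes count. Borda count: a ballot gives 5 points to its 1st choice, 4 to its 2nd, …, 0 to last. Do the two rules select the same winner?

Plurality first-place counts: Jasper 2, Kenton 4, Irvine 1, Brookfield 0, Glendale 0, Avon 0 → Kenton.
Borda totals: Jasper 19, Kenton 28, Irvine 17, Brookfield 14, Glendale 12, Avon 15 → Kenton.
The two rules agree on Kenton.

Yes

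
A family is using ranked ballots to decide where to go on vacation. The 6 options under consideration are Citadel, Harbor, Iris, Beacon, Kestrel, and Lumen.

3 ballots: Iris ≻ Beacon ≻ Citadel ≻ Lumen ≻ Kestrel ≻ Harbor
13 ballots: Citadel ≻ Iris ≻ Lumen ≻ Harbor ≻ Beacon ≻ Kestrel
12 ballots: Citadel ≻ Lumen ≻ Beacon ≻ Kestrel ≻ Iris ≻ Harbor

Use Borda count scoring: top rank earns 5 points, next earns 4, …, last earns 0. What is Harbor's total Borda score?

26

Borda scores:
  Citadel: 3·3 + 13·5 + 12·5 = 134
  Harbor: 3·0 + 13·2 + 12·0 = 26
  Iris: 3·5 + 13·4 + 12·1 = 79
  Beacon: 3·4 + 13·1 + 12·3 = 61
  Kestrel: 3·1 + 13·0 + 12·2 = 27
  Lumen: 3·2 + 13·3 + 12·4 = 93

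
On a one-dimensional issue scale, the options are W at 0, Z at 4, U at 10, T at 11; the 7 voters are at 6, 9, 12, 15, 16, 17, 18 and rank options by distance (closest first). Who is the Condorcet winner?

T

With single-peaked preferences on a line, the Condorcet winner is the candidate closest to the median voter.
The median voter (position 15) is closest to T at 11.
Check: T vs U — voters closer to T: 5 of 7.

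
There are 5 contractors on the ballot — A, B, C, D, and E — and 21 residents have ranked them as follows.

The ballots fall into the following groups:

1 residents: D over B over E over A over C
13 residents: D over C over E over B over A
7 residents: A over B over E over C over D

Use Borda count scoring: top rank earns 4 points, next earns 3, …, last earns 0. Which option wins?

Borda scores:
  A: 1 + 13·0 + 7·4 = 29
  B: 3 + 13·1 + 7·3 = 37
  C: 0 + 13·3 + 7·1 = 46
  D: 4 + 13·4 + 7·0 = 56
  E: 2 + 13·2 + 7·2 = 42
D has the highest total.

D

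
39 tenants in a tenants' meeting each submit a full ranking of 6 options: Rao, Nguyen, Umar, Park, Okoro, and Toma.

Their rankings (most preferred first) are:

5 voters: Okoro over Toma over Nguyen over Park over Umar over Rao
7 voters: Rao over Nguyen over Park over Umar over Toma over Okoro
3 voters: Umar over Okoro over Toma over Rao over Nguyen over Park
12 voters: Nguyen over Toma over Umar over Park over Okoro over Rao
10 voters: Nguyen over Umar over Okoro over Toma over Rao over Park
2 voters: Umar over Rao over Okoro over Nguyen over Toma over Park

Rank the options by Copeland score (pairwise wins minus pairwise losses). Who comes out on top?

Pairwise results:
  Rao vs Nguyen: Nguyen wins 27–12.
  Rao vs Umar: Umar wins 32–7.
  Rao vs Park: Rao wins 22–17.
  Rao vs Okoro: Okoro wins 30–9.
  Rao vs Toma: Toma wins 30–9.
  Nguyen vs Umar: Nguyen wins 34–5.
  Nguyen vs Park: Nguyen wins 39–0.
  Nguyen vs Okoro: Nguyen wins 29–10.
  Nguyen vs Toma: Nguyen wins 31–8.
  Umar vs Park: Umar wins 27–12.
  Umar vs Okoro: Umar wins 34–5.
  Umar vs Toma: Umar wins 22–17.
  Park vs Okoro: Okoro wins 20–19.
  Park vs Toma: Toma wins 32–7.
  Okoro vs Toma: Okoro wins 20–19.
Copeland scores (wins − losses):
  Rao: 1 − 4 = -3
  Nguyen: 5 − 0 = 5
  Umar: 4 − 1 = 3
  Park: 0 − 5 = -5
  Okoro: 3 − 2 = 1
  Toma: 2 − 3 = -1
Nguyen has the best Copeland score.

Nguyen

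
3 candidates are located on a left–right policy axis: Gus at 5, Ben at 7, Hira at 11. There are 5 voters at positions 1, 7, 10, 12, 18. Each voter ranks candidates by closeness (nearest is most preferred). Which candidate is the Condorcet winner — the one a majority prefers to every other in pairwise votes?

Hira

With single-peaked preferences on a line, the Condorcet winner is the candidate closest to the median voter.
The median voter (position 10) is closest to Hira at 11.
Check: Hira vs Gus — voters closer to Hira: 3 of 5.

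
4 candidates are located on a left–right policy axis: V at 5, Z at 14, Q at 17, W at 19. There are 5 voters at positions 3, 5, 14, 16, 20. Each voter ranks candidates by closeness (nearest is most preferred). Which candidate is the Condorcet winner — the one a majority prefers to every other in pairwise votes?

Z

With single-peaked preferences on a line, the Condorcet winner is the candidate closest to the median voter.
The median voter (position 14) is closest to Z at 14.
Check: Z vs V — voters closer to Z: 3 of 5.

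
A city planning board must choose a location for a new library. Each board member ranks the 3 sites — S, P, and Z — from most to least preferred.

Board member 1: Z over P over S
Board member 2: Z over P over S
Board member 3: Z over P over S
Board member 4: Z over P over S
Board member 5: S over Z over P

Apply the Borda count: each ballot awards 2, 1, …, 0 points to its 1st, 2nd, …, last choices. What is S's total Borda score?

Borda scores:
  S: 0 + 0 + 0 + 0 + 2 = 2
  P: 1 + 1 + 1 + 1 + 0 = 4
  Z: 2 + 2 + 2 + 2 + 1 = 9

2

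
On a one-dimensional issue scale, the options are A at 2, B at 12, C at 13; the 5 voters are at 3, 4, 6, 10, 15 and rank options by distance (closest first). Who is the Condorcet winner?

A

With single-peaked preferences on a line, the Condorcet winner is the candidate closest to the median voter.
The median voter (position 6) is closest to A at 2.
Check: A vs B — voters closer to A: 3 of 5.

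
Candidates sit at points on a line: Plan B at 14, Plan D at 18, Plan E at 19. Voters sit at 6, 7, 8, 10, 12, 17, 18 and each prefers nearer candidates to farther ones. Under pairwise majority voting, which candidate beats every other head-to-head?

With single-peaked preferences on a line, the Condorcet winner is the candidate closest to the median voter.
The median voter (position 10) is closest to Plan B at 14.
Check: Plan B vs Plan E — voters closer to Plan B: 5 of 7.

Plan B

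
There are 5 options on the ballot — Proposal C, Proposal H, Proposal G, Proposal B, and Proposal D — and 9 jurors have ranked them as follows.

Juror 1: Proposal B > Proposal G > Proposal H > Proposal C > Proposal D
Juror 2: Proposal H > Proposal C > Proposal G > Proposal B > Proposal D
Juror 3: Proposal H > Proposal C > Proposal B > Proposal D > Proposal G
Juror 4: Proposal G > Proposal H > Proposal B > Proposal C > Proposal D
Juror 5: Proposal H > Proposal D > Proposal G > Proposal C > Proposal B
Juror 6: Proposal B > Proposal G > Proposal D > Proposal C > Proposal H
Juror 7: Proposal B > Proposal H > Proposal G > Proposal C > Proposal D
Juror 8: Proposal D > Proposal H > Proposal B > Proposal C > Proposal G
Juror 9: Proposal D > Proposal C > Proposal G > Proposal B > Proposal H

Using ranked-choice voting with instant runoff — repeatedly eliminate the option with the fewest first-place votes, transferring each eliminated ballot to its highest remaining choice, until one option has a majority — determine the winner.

Round 1: Proposal H 3, Proposal B 3, Proposal D 2, Proposal G 1, Proposal C 0. Proposal C has the fewest and is eliminated.
Round 2: Proposal H 3, Proposal B 3, Proposal D 2, Proposal G 1. Proposal G has the fewest and is eliminated.
Round 3: Proposal H 4, Proposal B 3, Proposal D 2. Proposal D has the fewest and is eliminated.
Round 4: Proposal H 5, Proposal B 4. Proposal H has a majority.

Proposal H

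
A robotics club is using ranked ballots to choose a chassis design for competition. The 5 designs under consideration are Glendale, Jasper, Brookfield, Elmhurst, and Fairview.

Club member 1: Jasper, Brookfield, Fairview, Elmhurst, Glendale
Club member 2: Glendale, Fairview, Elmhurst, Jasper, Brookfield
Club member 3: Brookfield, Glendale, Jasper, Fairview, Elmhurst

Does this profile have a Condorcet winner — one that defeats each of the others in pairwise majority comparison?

No

Head-to-head results (3 voters total):
Glendale vs Jasper: Glendale wins 2–1.
Glendale vs Brookfield: Brookfield wins 2–1.
Glendale vs Elmhurst: Glendale wins 2–1.
Glendale vs Fairview: Glendale wins 2–1.
Jasper vs Brookfield: Jasper wins 2–1.
Jasper vs Elmhurst: Jasper wins 2–1.
Jasper vs Fairview: Jasper wins 2–1.
Brookfield vs Elmhurst: Brookfield wins 2–1.
Brookfield vs Fairview: Brookfield wins 2–1.
Elmhurst vs Fairview: Fairview wins 3–0.
No candidate beats all others: Glendale beats Jasper beats Brookfield beats Glendale, a majority cycle.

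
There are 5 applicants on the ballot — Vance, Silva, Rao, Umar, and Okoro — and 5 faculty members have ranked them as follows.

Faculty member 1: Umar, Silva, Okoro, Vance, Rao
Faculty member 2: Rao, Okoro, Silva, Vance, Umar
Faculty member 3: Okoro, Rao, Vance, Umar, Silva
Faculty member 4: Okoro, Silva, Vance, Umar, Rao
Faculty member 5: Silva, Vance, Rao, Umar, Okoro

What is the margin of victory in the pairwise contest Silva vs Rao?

Ballots ranking Silva above Rao: 3.
Ballots ranking Rao above Silva: 2.
Silva wins 3–2, a margin of 1.

1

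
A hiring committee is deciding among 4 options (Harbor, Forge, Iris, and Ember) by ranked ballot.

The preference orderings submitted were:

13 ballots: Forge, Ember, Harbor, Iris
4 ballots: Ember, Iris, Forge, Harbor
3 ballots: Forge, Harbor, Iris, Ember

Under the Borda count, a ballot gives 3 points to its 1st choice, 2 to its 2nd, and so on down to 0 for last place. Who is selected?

Borda scores:
  Harbor: 13·1 + 4·0 + 3·2 = 19
  Forge: 13·3 + 4·1 + 3·3 = 52
  Iris: 13·0 + 4·2 + 3·1 = 11
  Ember: 13·2 + 4·3 + 3·0 = 38
Forge has the highest total.

Forge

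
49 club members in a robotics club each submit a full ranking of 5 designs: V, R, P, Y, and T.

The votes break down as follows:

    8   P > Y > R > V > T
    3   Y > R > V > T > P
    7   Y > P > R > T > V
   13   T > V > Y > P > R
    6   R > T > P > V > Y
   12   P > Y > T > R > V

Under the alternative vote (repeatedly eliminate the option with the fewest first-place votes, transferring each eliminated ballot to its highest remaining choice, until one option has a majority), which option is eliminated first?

V

Round 1: P 20, T 13, Y 10, R 6, V 0. V has the fewest and is eliminated.
Round 2: P 20, T 13, Y 10, R 6. R has the fewest and is eliminated.
Round 3: P 20, T 19, Y 10. Y has the fewest and is eliminated.
Round 4: P 27, T 22. P has a majority.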